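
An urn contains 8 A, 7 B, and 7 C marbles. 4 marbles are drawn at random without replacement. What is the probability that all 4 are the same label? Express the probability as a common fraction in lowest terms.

There are C(22,4) = 7315 ways to draw 4 marbles.
All same label: C(8,4) + C(7,4) + C(7,4) = 70 + 35 + 35 = 140.
Probability = 140/7315 = 4/209.

4/209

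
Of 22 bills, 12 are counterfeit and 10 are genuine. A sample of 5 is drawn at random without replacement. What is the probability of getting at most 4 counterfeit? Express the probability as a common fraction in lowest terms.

129/133

There are C(22,5) = 26334 ways to choose the 5.
The complement is exactly 5 counterfeit: C(12,5)·C(10,0) = 792.
Probability = 1 − 792/26334 = 25542/26334 = 129/133.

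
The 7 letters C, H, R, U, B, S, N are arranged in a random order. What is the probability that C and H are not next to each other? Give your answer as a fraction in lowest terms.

5/7

There are 7! = 5040 arrangements.
Arrangements with C and H adjacent: 2·6! = 1440.
So not adjacent: 5040 − 1440 = 3600, probability 3600/5040 = 5/7.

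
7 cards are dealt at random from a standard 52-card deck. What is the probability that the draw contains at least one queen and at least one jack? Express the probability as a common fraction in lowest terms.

There are C(52,7) = 133784560 possible draws.
By inclusion-exclusion on the complements, draws missing all queens or all jacks: C(48,7) + C(48,7) − C(44,7) = 73629072 + 73629072 − 38320568 = 108937576.
So draws with at least one of each: 133784560 − 108937576 = 24846984, probability 24846984/133784560 = 3105873/16723070.

3105873/16723070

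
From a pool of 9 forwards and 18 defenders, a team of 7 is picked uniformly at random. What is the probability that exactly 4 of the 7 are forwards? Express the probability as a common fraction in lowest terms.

1904/16445

There are C(27,7) = 888030 ways to choose 7 from 27.
Selections with exactly 4 forwards: choose 4 of the 9 forwards and 3 of the 18 defenders, C(9,4)·C(18,3) = 126·816 = 102816.
Probability = 102816/888030 = 1904/16445.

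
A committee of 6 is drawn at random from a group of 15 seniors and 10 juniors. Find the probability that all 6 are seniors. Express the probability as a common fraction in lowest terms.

There are C(25,6) = 177100 possible selections.
Selections with all seniors: C(15,6) = 5005.
Probability = 5005/177100 = 13/460.

13/460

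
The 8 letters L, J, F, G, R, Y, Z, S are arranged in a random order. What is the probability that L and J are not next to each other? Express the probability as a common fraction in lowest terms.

3/4

There are 8! = 40320 arrangements.
Arrangements with L and J adjacent: 2·7! = 10080.
So not adjacent: 40320 − 10080 = 30240, probability 30240/40320 = 3/4.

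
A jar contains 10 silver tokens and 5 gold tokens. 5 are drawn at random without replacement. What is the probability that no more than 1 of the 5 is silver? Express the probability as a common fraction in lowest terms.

Total selections: C(15,5) = 3003.
Favorable selections (no more than 1 silver): C(10,0)·C(5,5) + C(10,1)·C(5,4) = 1 + 50 = 51.
Probability = 51/3003 = 17/1001.

17/1001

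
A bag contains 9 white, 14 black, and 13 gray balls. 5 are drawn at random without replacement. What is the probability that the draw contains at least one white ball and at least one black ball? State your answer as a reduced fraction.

There are C(36,5) = 376992 possible draws.
By inclusion-exclusion on the complements, draws missing all white or all black: C(27,5) + C(22,5) − C(13,5) = 80730 + 26334 − 1287 = 105777.
So draws with at least one of each: 376992 − 105777 = 271215, probability 271215/376992 = 4305/5984.

4305/5984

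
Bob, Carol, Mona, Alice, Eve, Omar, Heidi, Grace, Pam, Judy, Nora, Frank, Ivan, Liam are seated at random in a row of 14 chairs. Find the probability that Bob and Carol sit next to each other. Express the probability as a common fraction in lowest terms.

There are 14! = 87178291200 arrangements.
Treat Bob and Carol as a block: 13! arrangements of the blocks × 2 orders within the block = 2·6227020800 = 12454041600.
Probability = 12454041600/87178291200 = 1/7.

1/7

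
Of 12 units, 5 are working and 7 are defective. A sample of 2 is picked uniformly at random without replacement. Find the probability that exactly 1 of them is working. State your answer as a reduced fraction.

35/66

The sample space is all 2-subsets of the 12: C(12,2) = 66.
Selections with exactly 1 working: choose 1 of the 5 working and 1 of the 7 defective, C(5,1)·C(7,1) = 5·7 = 35.
Probability = 35/66.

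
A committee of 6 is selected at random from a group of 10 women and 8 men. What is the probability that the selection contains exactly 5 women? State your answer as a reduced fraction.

Total number of selections: C(18,6) = 18564.
Selections with exactly 5 women: choose 5 of the 10 women and 1 of the 8 men, C(10,5)·C(8,1) = 252·8 = 2016.
Probability = 2016/18564 = 24/221.

24/221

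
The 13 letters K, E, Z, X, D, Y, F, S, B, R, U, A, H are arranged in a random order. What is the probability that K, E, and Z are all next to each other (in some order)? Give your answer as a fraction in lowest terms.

1/26

There are 13! = 6227020800 arrangements.
Treat the three as one block: 11! placements × 3! orders within the block = 39916800·6 = 239500800.
Probability = 239500800/6227020800 = 1/26.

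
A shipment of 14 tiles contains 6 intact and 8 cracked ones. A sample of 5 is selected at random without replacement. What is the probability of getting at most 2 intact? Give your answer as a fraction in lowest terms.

Total selections: C(14,5) = 2002.
Favorable selections (at most 2 intact): C(6,0)·C(8,5) + C(6,1)·C(8,4) + C(6,2)·C(8,3) = 56 + 420 + 840 = 1316.
Probability = 1316/2002 = 94/143.

94/143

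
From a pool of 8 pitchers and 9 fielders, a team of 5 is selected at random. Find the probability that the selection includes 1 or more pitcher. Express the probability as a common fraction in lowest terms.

There are C(17,5) = 6188 ways to choose the 5.
The complement is all 5 are fielders: C(9,5) = 126.
Probability = 1 − 126/6188 = 6062/6188 = 433/442.

433/442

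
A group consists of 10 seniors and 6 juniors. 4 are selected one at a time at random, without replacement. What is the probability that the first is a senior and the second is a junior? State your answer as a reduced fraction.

Multiply the conditional probabilities at each draw: 10/16 · 6/15 = 60/240 = 1/4.

1/4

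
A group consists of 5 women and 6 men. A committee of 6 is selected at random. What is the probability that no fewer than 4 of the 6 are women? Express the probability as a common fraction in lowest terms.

Total selections: C(11,6) = 462.
Favorable selections (no fewer than 4 women): C(5,4)·C(6,2) + C(5,5)·C(6,1) = 75 + 6 = 81.
Probability = 81/462 = 27/154.

27/154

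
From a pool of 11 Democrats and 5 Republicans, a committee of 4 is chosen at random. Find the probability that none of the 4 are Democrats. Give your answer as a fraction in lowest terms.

1/364

There are C(16,4) = 1820 possible selections.
Selections with no Democrats (all Republicans): C(5,4) = 5.
Probability = 5/1820 = 1/364.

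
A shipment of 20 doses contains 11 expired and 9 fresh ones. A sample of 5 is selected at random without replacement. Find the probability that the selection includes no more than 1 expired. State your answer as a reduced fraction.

63/646

There are C(20,5) = 15504 ways to choose the 5.
Favorable selections (no more than 1 expired): C(11,0)·C(9,5) + C(11,1)·C(9,4) = 126 + 1386 = 1512.
Probability = 1512/15504 = 63/646.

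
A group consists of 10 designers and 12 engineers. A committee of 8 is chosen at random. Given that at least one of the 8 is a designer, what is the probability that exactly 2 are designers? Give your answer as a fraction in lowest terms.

28/215

Work in counts. Selections with at least one designer: C(22,8) − C(12,8) = 319770 − 495 = 319275.
Of those, selections where exactly 2 are designers: C(10,2)·C(12,6) = 45·924 = 41580.
Conditional probability = 41580/319275 = 28/215.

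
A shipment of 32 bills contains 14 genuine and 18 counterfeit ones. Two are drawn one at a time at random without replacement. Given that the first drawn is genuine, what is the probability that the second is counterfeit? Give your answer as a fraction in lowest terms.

18/31

After removing one genuine, 31 remain: 13 genuine and 18 counterfeit.
So the probability the next is counterfeit is 18/31.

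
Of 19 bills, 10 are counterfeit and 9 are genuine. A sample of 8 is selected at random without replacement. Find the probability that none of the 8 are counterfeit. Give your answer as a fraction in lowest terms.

There are C(19,8) = 75582 possible selections.
Selections with no counterfeit (all genuine): C(9,8) = 9.
Probability = 9/75582 = 1/8398.

1/8398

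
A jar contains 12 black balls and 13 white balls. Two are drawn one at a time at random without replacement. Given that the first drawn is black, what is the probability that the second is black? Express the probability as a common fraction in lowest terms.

11/24

After removing one black, 24 remain: 11 black and 13 white.
So the probability the next is black is 11/24.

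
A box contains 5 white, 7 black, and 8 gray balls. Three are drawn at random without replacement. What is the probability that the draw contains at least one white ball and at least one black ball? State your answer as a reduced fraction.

There are C(20,3) = 1140 possible draws.
By inclusion-exclusion on the complements, draws missing all white or all black: C(15,3) + C(13,3) − C(8,3) = 455 + 286 − 56 = 685.
So draws with at least one of each: 1140 − 685 = 455, probability 455/1140 = 91/228.

91/228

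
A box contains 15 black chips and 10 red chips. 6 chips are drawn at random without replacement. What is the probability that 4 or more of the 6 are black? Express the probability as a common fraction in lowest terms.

689/1265

Total selections: C(25,6) = 177100.
Favorable selections (4 or more black): C(15,4)·C(10,2) + C(15,5)·C(10,1) + C(15,6)·C(10,0) = 61425 + 30030 + 5005 = 96460.
Probability = 96460/177100 = 689/1265.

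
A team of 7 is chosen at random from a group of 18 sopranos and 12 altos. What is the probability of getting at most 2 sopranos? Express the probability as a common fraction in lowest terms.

77/1131

There are C(30,7) = 2035800 ways to choose the 7.
Favorable selections (at most 2 sopranos): C(18,0)·C(12,7) + C(18,1)·C(12,6) + C(18,2)·C(12,5) = 792 + 16632 + 121176 = 138600.
Probability = 138600/2035800 = 77/1131.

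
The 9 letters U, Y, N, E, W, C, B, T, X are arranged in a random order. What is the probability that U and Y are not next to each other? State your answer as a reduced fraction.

7/9

There are 9! = 362880 arrangements.
Arrangements with U and Y adjacent: 2·8! = 80640.
So not adjacent: 362880 − 80640 = 282240, probability 282240/362880 = 7/9.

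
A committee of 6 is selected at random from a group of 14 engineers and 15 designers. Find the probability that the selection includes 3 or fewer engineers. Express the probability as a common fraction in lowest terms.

There are C(29,6) = 475020 ways to choose the 6.
Favorable selections (3 or fewer engineers): C(14,0)·C(15,6) + C(14,1)·C(15,5) + C(14,2)·C(15,4) + C(14,3)·C(15,3) = 5005 + 42042 + 124215 + 165620 = 336882.
Probability = 336882/475020 = 617/870.

617/870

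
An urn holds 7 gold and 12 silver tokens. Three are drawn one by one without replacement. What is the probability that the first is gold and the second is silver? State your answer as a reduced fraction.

14/57

Multiply the conditional probabilities at each draw: 7/19 · 12/18 = 84/342 = 14/57.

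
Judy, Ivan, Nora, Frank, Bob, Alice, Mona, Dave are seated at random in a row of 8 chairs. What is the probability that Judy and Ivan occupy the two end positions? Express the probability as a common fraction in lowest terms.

There are 8! = 40320 arrangements.
Place Judy and Ivan at the ends in 2 ways, arrange the remaining 6 in 6! = 720 ways: 2·720 = 1440.
Probability = 1440/40320 = 1/28.

1/28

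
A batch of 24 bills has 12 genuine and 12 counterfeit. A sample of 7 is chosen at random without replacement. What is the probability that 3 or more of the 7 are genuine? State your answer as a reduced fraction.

There are C(24,7) = 346104 ways to choose the 7.
Count the complement (fewer than 3 genuine): C(12,0)·C(12,7) + C(12,1)·C(12,6) + C(12,2)·C(12,5) = 792 + 11088 + 52272 = 64152.
Probability = 1 − 64152/346104 = 281952/346104 = 356/437.

356/437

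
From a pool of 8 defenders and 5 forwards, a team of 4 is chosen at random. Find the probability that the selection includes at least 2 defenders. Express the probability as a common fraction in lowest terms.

126/143

Total selections: C(13,4) = 715.
Count the complement (fewer than 2 defenders): C(8,0)·C(5,4) + C(8,1)·C(5,3) = 5 + 80 = 85.
Probability = 1 − 85/715 = 630/715 = 126/143.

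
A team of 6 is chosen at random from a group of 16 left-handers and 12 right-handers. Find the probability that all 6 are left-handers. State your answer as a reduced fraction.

22/1035

There are C(28,6) = 376740 possible selections.
Selections with all left-handers: C(16,6) = 8008.
Probability = 8008/376740 = 22/1035.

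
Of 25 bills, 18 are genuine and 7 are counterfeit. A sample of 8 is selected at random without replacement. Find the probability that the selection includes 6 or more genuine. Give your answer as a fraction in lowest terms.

1326/2185

There are C(25,8) = 1081575 ways to choose the 8.
Favorable selections (6 or more genuine): C(18,6)·C(7,2) + C(18,7)·C(7,1) + C(18,8)·C(7,0) = 389844 + 222768 + 43758 = 656370.
Probability = 656370/1081575 = 1326/2185.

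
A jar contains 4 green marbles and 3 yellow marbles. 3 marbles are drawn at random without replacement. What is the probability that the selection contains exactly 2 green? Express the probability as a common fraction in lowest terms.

The sample space is all 3-subsets of the 7: C(7,3) = 35.
Selections with exactly 2 green: choose 2 of the 4 green and 1 of the 3 yellow, C(4,2)·C(3,1) = 6·3 = 18.
Probability = 18/35.

18/35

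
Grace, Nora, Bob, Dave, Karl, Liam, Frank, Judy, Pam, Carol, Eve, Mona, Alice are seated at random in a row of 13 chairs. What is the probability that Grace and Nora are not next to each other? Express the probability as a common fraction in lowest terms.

There are 13! = 6227020800 arrangements.
Arrangements with Grace and Nora adjacent: 2·12! = 958003200.
So not adjacent: 6227020800 − 958003200 = 5269017600, probability 5269017600/6227020800 = 11/13.

11/13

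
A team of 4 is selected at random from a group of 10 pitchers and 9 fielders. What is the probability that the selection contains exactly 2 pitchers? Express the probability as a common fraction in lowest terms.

The sample space is all 4-subsets of the 19: C(19,4) = 3876.
Selections with exactly 2 pitchers: choose 2 of the 10 pitchers and 2 of the 9 fielders, C(10,2)·C(9,2) = 45·36 = 1620.
Probability = 1620/3876 = 135/323.

135/323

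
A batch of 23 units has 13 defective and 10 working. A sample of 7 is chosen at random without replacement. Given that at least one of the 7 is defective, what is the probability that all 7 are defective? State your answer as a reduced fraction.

44/6283

Work in counts. Selections with at least one defective: C(23,7) − C(10,7) = 245157 − 120 = 245037.
Of those, selections where all 7 are defective: C(13,7) = 1716.
Conditional probability = 1716/245037 = 44/6283.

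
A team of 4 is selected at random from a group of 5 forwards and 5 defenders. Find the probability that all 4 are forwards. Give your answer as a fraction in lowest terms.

There are C(10,4) = 210 possible selections.
Selections with all forwards: C(5,4) = 5.
Probability = 5/210 = 1/42.

1/42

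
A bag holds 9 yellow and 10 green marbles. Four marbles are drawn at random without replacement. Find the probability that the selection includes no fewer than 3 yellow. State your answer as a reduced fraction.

161/646

There are C(19,4) = 3876 ways to choose the 4.
Favorable selections (no fewer than 3 yellow): C(9,3)·C(10,1) + C(9,4)·C(10,0) = 840 + 126 = 966.
Probability = 966/3876 = 161/646.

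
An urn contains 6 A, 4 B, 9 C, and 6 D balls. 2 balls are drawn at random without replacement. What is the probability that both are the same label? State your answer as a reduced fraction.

There are C(25,2) = 300 ways to draw 2 balls.
All same label: C(6,2) + C(4,2) + C(9,2) + C(6,2) = 15 + 6 + 36 + 15 = 72.
Probability = 72/300 = 6/25.

6/25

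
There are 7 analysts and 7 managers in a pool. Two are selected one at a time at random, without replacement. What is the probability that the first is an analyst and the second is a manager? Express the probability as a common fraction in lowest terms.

7/26

Multiply the conditional probabilities at each draw: 7/14 · 7/13 = 49/182 = 7/26.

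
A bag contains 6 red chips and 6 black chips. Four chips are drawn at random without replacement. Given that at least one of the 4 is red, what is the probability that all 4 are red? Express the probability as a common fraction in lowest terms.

1/32

Work in counts. Selections with at least one red: C(12,4) − C(6,4) = 495 − 15 = 480.
Of those, selections where all 4 are red: C(6,4) = 15.
Conditional probability = 15/480 = 1/32.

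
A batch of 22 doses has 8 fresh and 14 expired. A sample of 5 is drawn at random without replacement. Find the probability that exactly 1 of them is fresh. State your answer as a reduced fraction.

There are C(22,5) = 26334 ways to choose 5 from 22.
Selections with exactly 1 fresh: choose 1 of the 8 fresh and 4 of the 14 expired, C(8,1)·C(14,4) = 8·1001 = 8008.
Probability = 8008/26334 = 52/171.

52/171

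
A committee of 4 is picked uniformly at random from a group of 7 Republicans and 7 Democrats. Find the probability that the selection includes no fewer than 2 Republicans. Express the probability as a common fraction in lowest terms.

Total selections: C(14,4) = 1001.
Count the complement (fewer than 2 Republicans): C(7,0)·C(7,4) + C(7,1)·C(7,3) = 35 + 245 = 280.
Probability = 1 − 280/1001 = 721/1001 = 103/143.

103/143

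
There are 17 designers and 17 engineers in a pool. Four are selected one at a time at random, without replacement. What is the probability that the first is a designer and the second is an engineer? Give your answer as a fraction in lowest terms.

17/66

Multiply the conditional probabilities at each draw: 17/34 · 17/33 = 289/1122 = 17/66.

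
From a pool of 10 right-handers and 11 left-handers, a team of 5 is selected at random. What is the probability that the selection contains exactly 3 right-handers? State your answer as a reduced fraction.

The sample space is all 5-subsets of the 21: C(21,5) = 20349.
Selections with exactly 3 right-handers: choose 3 of the 10 right-handers and 2 of the 11 left-handers, C(10,3)·C(11,2) = 120·55 = 6600.
Probability = 6600/20349 = 2200/6783.

2200/6783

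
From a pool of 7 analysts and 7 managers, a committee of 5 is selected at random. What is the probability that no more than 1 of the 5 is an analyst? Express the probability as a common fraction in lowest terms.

19/143

There are C(14,5) = 2002 ways to choose the 5.
Favorable selections (no more than 1 analyst): C(7,0)·C(7,5) + C(7,1)·C(7,4) = 21 + 245 = 266.
Probability = 266/2002 = 19/143.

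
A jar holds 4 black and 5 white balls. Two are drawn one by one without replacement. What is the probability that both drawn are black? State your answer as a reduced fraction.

1/6

Multiply the conditional probabilities at each draw: 4/9 · 3/8 = 12/72 = 1/6.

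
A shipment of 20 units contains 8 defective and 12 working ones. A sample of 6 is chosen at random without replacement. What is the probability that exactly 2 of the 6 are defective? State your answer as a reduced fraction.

231/646

Total number of selections: C(20,6) = 38760.
Selections with exactly 2 defective: choose 2 of the 8 defective and 4 of the 12 working, C(8,2)·C(12,4) = 28·495 = 13860.
Probability = 13860/38760 = 231/646.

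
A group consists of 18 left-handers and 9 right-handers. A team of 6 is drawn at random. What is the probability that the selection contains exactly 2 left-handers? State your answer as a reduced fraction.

There are C(27,6) = 296010 ways to choose 6 from 27.
Selections with exactly 2 left-handers: choose 2 of the 18 left-handers and 4 of the 9 right-handers, C(18,2)·C(9,4) = 153·126 = 19278.
Probability = 19278/296010 = 1071/16445.

1071/16445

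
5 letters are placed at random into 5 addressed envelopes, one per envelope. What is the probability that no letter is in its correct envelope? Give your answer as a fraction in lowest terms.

There are 5! = 120 assignments.
By inclusion-exclusion, assignments with no fixed points: C(5,0)·5! − C(5,1)·4! + C(5,2)·3! − C(5,3)·2! + C(5,4)·1! − C(5,5)·0! = 44.
Probability = 44/120 = 11/30.

11/30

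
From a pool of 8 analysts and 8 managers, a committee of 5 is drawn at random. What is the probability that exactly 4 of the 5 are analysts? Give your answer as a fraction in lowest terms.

The sample space is all 5-subsets of the 16: C(16,5) = 4368.
Selections with exactly 4 analysts: choose 4 of the 8 analysts and 1 of the 8 managers, C(8,4)·C(8,1) = 70·8 = 560.
Probability = 560/4368 = 5/39.

5/39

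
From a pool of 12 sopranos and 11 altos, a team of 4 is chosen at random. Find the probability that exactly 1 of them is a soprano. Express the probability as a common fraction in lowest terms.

36/161

Total number of selections: C(23,4) = 8855.
Selections with exactly 1 soprano: choose 1 of the 12 sopranos and 3 of the 11 altos, C(12,1)·C(11,3) = 12·165 = 1980.
Probability = 1980/8855 = 36/161.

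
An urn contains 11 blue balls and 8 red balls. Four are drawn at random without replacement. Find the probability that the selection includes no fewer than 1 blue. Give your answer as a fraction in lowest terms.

There are C(19,4) = 3876 ways to choose the 4.
The complement is all 4 are red: C(8,4) = 70.
Probability = 1 − 70/3876 = 3806/3876 = 1903/1938.

1903/1938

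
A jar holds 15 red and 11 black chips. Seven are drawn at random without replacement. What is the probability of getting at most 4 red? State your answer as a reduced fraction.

Total selections: C(26,7) = 657800.
Count the complement (more than 4 red): C(15,5)·C(11,2) + C(15,6)·C(11,1) + C(15,7)·C(11,0) = 165165 + 55055 + 6435 = 226655.
Probability = 1 − 226655/657800 = 431145/657800 = 603/920.

603/920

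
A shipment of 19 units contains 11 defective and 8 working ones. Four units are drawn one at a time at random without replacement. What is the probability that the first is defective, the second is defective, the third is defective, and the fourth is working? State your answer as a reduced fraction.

Multiply the conditional probabilities at each draw: 11/19 · 10/18 · 9/17 · 8/16 = 7920/93024 = 55/646.

55/646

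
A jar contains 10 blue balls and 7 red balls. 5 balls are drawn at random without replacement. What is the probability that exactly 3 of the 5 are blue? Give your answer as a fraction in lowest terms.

There are C(17,5) = 6188 ways to choose 5 from 17.
Selections with exactly 3 blue: choose 3 of the 10 blue and 2 of the 7 red, C(10,3)·C(7,2) = 120·21 = 2520.
Probability = 2520/6188 = 90/221.

90/221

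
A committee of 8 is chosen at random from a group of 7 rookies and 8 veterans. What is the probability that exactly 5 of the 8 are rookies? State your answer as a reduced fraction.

392/2145

The sample space is all 8-subsets of the 15: C(15,8) = 6435.
Selections with exactly 5 rookies: choose 5 of the 7 rookies and 3 of the 8 veterans, C(7,5)·C(8,3) = 21·56 = 1176.
Probability = 1176/6435 = 392/2145.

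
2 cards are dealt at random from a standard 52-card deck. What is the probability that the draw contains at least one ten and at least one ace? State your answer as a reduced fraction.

8/663

There are C(52,2) = 1326 possible draws.
By inclusion-exclusion on the complements, draws missing all tens or all aces: C(48,2) + C(48,2) − C(44,2) = 1128 + 1128 − 946 = 1310.
So draws with at least one of each: 1326 − 1310 = 16, probability 16/1326 = 8/663.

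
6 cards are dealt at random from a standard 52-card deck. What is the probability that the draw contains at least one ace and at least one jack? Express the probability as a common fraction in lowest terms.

718637/5089630

There are C(52,6) = 20358520 possible draws.
By inclusion-exclusion on the complements, draws missing all aces or all jacks: C(48,6) + C(48,6) − C(44,6) = 12271512 + 12271512 − 7059052 = 17483972.
So draws with at least one of each: 20358520 − 17483972 = 2874548, probability 2874548/20358520 = 718637/5089630.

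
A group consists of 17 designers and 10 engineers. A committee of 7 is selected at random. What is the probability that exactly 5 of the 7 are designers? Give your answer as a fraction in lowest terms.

The sample space is all 7-subsets of the 27: C(27,7) = 888030.
Selections with exactly 5 designers: choose 5 of the 17 designers and 2 of the 10 engineers, C(17,5)·C(10,2) = 6188·45 = 278460.
Probability = 278460/888030 = 238/759.

238/759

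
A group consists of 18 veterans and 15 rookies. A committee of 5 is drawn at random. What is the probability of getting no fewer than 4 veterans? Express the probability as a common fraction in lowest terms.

4539/19778

Total selections: C(33,5) = 237336.
Favorable selections (no fewer than 4 veterans): C(18,4)·C(15,1) + C(18,5)·C(15,0) = 45900 + 8568 = 54468.
Probability = 54468/237336 = 4539/19778.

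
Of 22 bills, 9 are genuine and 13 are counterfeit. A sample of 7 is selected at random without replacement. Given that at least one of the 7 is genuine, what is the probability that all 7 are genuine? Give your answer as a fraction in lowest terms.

3/14069

Work in counts. Selections with at least one genuine: C(22,7) − C(13,7) = 170544 − 1716 = 168828.
Of those, selections where all 7 are genuine: C(9,7) = 36.
Conditional probability = 36/168828 = 3/14069.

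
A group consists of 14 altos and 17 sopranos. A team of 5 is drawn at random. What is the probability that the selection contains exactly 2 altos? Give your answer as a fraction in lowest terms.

8840/24273

The sample space is all 5-subsets of the 31: C(31,5) = 169911.
Selections with exactly 2 altos: choose 2 of the 14 altos and 3 of the 17 sopranos, C(14,2)·C(17,3) = 91·680 = 61880.
Probability = 61880/169911 = 8840/24273.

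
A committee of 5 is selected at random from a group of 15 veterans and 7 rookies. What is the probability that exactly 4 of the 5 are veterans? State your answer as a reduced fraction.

455/1254

There are C(22,5) = 26334 ways to choose 5 from 22.
Selections with exactly 4 veterans: choose 4 of the 15 veterans and 1 of the 7 rookies, C(15,4)·C(7,1) = 1365·7 = 9555.
Probability = 9555/26334 = 455/1254.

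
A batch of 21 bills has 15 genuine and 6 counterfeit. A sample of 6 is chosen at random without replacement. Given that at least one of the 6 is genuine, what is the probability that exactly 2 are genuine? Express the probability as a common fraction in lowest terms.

1575/54263

Work in counts. Selections with at least one genuine: C(21,6) − C(6,6) = 54264 − 1 = 54263.
Of those, selections where exactly 2 are genuine: C(15,2)·C(6,4) = 105·15 = 1575.
Conditional probability = 1575/54263.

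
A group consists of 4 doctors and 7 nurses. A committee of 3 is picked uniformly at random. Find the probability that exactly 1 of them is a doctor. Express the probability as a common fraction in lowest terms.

28/55

The sample space is all 3-subsets of the 11: C(11,3) = 165.
Selections with exactly 1 doctor: choose 1 of the 4 doctors and 2 of the 7 nurses, C(4,1)·C(7,2) = 4·21 = 84.
Probability = 84/165 = 28/55.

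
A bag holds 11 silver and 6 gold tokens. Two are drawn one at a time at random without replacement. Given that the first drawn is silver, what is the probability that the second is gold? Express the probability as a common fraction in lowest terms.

After removing one silver, 16 remain: 10 silver and 6 gold.
So the probability the next is gold is 6/16 = 3/8.

3/8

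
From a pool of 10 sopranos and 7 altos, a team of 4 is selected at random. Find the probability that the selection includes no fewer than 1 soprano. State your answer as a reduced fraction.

67/68

Total selections: C(17,4) = 2380.
The complement is all 4 are altos: C(7,4) = 35.
Probability = 1 − 35/2380 = 2345/2380 = 67/68.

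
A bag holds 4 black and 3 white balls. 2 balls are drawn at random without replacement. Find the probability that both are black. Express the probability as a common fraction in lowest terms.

2/7

There are C(7,2) = 21 possible selections.
Selections with all black: C(4,2) = 6.
Probability = 6/21 = 2/7.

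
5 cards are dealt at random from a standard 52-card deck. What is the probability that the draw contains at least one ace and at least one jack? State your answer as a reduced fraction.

There are C(52,5) = 2598960 possible draws.
By inclusion-exclusion on the complements, draws missing all aces or all jacks: C(48,5) + C(48,5) − C(44,5) = 1712304 + 1712304 − 1086008 = 2338600.
So draws with at least one of each: 2598960 − 2338600 = 260360, probability 260360/2598960 = 6509/64974.

6509/64974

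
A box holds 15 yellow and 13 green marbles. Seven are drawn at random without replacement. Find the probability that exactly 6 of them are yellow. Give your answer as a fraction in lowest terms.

91/1656

There are C(28,7) = 1184040 ways to choose 7 from 28.
Selections with exactly 6 yellow: choose 6 of the 15 yellow and 1 of the 13 green, C(15,6)·C(13,1) = 5005·13 = 65065.
Probability = 65065/1184040 = 91/1656.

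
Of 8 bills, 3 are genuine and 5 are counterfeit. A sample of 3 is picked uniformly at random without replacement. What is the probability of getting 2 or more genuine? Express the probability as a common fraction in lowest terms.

Total selections: C(8,3) = 56.
Favorable selections (2 or more genuine): C(3,2)·C(5,1) + C(3,3)·C(5,0) = 15 + 1 = 16.
Probability = 16/56 = 2/7.

2/7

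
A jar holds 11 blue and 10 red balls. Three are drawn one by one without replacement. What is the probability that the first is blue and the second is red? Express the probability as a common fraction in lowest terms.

11/42

Multiply the conditional probabilities at each draw: 11/21 · 10/20 = 110/420 = 11/42.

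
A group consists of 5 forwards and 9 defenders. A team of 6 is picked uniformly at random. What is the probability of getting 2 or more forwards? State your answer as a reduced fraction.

109/143

Total selections: C(14,6) = 3003.
Count the complement (fewer than 2 forwards): C(5,0)·C(9,6) + C(5,1)·C(9,5) = 84 + 630 = 714.
Probability = 1 − 714/3003 = 2289/3003 = 109/143.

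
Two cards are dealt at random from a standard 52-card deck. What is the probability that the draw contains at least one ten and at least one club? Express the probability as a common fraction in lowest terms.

29/442

There are C(52,2) = 1326 possible draws.
By inclusion-exclusion on the complements, draws missing all tens or all clubs: C(48,2) + C(39,2) − C(36,2) = 1128 + 741 − 630 = 1239.
So draws with at least one of each: 1326 − 1239 = 87, probability 87/1326 = 29/442.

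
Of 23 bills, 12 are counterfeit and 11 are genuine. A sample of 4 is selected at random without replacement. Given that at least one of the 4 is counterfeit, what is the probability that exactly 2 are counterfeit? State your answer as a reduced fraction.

66/155

Work in counts. Selections with at least one counterfeit: C(23,4) − C(11,4) = 8855 − 330 = 8525.
Of those, selections where exactly 2 are counterfeit: C(12,2)·C(11,2) = 66·55 = 3630.
Conditional probability = 3630/8525 = 66/155.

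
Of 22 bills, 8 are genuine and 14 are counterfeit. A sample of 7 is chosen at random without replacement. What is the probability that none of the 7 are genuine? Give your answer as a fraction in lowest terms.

13/646

There are C(22,7) = 170544 possible selections.
Selections with no genuine (all counterfeit): C(14,7) = 3432.
Probability = 3432/170544 = 13/646.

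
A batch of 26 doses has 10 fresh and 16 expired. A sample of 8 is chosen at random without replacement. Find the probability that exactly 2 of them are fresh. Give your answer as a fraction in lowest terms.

504/2185

There are C(26,8) = 1562275 ways to choose 8 from 26.
Selections with exactly 2 fresh: choose 2 of the 10 fresh and 6 of the 16 expired, C(10,2)·C(16,6) = 45·8008 = 360360.
Probability = 360360/1562275 = 504/2185.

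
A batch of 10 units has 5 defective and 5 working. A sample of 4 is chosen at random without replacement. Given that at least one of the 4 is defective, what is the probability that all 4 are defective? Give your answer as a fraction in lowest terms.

Work in counts. Selections with at least one defective: C(10,4) − C(5,4) = 210 − 5 = 205.
Of those, selections where all 4 are defective: C(5,4) = 5.
Conditional probability = 5/205 = 1/41.

1/41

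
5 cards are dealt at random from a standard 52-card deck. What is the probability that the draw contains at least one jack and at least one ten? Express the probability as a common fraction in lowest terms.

6509/64974

There are C(52,5) = 2598960 possible draws.
By inclusion-exclusion on the complements, draws missing all jacks or all tens: C(48,5) + C(48,5) − C(44,5) = 1712304 + 1712304 − 1086008 = 2338600.
So draws with at least one of each: 2598960 − 2338600 = 260360, probability 260360/2598960 = 6509/64974.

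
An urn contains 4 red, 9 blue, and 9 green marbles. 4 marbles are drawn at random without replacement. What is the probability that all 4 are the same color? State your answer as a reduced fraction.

There are C(22,4) = 7315 ways to draw 4 marbles.
All same color: C(4,4) + C(9,4) + C(9,4) = 1 + 126 + 126 = 253.
Probability = 253/7315 = 23/665.

23/665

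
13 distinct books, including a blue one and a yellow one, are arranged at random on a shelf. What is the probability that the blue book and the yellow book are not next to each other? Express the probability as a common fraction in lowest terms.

There are 13! = 6227020800 arrangements.
Arrangements with the blue book and the yellow book adjacent: 2·12! = 958003200.
So not adjacent: 6227020800 − 958003200 = 5269017600, probability 5269017600/6227020800 = 11/13.

11/13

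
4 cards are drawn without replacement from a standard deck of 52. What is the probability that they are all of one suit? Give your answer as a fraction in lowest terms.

44/4165

There are C(52,4) = 270725 possible 4-card hands.
Hands of one suit: 4 suits × C(13,4) = 4·715 = 2860.
Probability = 2860/270725 = 44/4165.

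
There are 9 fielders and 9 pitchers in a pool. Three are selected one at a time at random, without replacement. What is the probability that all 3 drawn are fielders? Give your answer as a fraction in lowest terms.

Multiply the conditional probabilities at each draw: 9/18 · 8/17 · 7/16 = 504/4896 = 7/68.

7/68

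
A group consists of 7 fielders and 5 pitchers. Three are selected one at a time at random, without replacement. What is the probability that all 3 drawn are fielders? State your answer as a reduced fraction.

7/44

Multiply the conditional probabilities at each draw: 7/12 · 6/11 · 5/10 = 210/1320 = 7/44.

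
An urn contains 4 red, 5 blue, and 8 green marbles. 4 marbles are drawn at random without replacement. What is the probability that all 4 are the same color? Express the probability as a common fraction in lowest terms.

There are C(17,4) = 2380 ways to draw 4 marbles.
All same color: C(4,4) + C(5,4) + C(8,4) = 1 + 5 + 70 = 76.
Probability = 76/2380 = 19/595.

19/595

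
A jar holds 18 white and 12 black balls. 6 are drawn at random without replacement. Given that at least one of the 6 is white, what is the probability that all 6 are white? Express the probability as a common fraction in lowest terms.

Work in counts. Selections with at least one white: C(30,6) − C(12,6) = 593775 − 924 = 592851.
Of those, selections where all 6 are white: C(18,6) = 18564.
Conditional probability = 18564/592851 = 884/28231.

884/28231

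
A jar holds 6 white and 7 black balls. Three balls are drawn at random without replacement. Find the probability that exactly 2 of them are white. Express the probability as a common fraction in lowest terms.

The sample space is all 3-subsets of the 13: C(13,3) = 286.
Selections with exactly 2 white: choose 2 of the 6 white and 1 of the 7 black, C(6,2)·C(7,1) = 15·7 = 105.
Probability = 105/286.

105/286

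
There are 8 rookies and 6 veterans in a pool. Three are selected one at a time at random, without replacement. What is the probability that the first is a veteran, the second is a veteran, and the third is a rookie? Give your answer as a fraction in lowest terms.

10/91

Multiply the conditional probabilities at each draw: 6/14 · 5/13 · 8/12 = 240/2184 = 10/91.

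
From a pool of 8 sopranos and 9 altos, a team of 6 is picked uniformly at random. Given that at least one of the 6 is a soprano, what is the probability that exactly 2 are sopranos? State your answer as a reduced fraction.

126/439

Work in counts. Selections with at least one soprano: C(17,6) − C(9,6) = 12376 − 84 = 12292.
Of those, selections where exactly 2 are sopranos: C(8,2)·C(9,4) = 28·126 = 3528.
Conditional probability = 3528/12292 = 126/439.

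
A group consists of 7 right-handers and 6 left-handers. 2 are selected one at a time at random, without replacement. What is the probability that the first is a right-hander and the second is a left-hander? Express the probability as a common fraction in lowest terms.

7/26

Multiply the conditional probabilities at each draw: 7/13 · 6/12 = 42/156 = 7/26.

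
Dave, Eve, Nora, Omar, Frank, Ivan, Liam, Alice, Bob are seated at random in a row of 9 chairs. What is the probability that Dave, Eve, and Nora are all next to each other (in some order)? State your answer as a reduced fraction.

1/12

There are 9! = 362880 arrangements.
Treat the three as one block: 7! placements × 3! orders within the block = 5040·6 = 30240.
Probability = 30240/362880 = 1/12.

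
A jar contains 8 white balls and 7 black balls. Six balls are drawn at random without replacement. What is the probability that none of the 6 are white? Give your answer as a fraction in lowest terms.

1/715

There are C(15,6) = 5005 possible selections.
Selections with no white (all black): C(7,6) = 7.
Probability = 7/5005 = 1/715.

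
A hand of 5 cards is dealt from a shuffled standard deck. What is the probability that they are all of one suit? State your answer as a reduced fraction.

33/16660

There are C(52,5) = 2598960 possible 5-card hands.
Hands of one suit: 4 suits × C(13,5) = 4·1287 = 5148.
Probability = 5148/2598960 = 33/16660.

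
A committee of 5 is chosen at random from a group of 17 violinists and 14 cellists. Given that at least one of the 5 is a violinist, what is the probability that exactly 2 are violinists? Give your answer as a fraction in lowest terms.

Work in counts. Selections with at least one violinist: C(31,5) − C(14,5) = 169911 − 2002 = 167909.
Of those, selections where exactly 2 are violinists: C(17,2)·C(14,3) = 136·364 = 49504.
Conditional probability = 49504/167909 = 416/1411.

416/1411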